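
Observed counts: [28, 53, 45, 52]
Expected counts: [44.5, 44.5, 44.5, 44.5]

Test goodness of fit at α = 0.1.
Chi-square goodness of fit test:
H₀: observed counts match expected distribution
H₁: observed counts differ from expected distribution
df = k - 1 = 3
χ² = Σ(O - E)²/E
   = (28 - 44.5)²/44.5 + (53 - 44.5)²/44.5 + (45 - 44.5)²/44.5 + (52 - 44.5)²/44.5
   = 6.118 + 1.624 + 0.006 + 1.264
   = 9.01
p-value = 0.0291

Since p-value < α = 0.1, we reject H₀.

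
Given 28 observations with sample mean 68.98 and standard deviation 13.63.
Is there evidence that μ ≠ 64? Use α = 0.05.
One-sample t-test:
H₀: μ = 64
H₁: μ ≠ 64
df = n - 1 = 27
t = (x̄ - μ₀) / (s/√n) = (68.98 - 64) / (13.63/√28) = 1.933
p-value = 0.0637

Since p-value > α = 0.05, we fail to reject H₀.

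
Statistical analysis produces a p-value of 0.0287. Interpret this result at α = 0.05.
Since p = 0.0287 < α = 0.05, reject H₀.
There is sufficient evidence to reject the null hypothesis; the result is statistically significant at the 0.05 level.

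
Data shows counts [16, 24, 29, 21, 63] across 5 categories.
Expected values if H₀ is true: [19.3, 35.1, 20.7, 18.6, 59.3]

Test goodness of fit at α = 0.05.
Chi-square goodness of fit test:
H₀: observed counts match expected distribution
H₁: observed counts differ from expected distribution
df = k - 1 = 4
χ² = Σ(O - E)²/E
   = (16 - 19.3)²/19.3 + (24 - 35.1)²/35.1 + (29 - 20.7)²/20.7 + (21 - 18.6)²/18.6 + (63 - 59.3)²/59.3
   = 0.564 + 3.510 + 3.328 + 0.310 + 0.231
   = 7.94
p-value = 0.0937

Since p-value > α = 0.05, we fail to reject H₀.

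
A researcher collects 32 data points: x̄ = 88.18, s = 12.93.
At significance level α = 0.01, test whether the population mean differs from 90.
One-sample t-test:
H₀: μ = 90
H₁: μ ≠ 90
df = n - 1 = 31
t = (x̄ - μ₀) / (s/√n) = (88.18 - 90) / (12.93/√32) = -0.796
p-value = 0.4319

Since p-value > α = 0.01, we fail to reject H₀.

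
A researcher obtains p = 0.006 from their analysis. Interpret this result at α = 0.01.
Since p = 0.006 < α = 0.01, reject H₀.
There is sufficient evidence to reject the null hypothesis; the result is statistically significant at the 0.01 level.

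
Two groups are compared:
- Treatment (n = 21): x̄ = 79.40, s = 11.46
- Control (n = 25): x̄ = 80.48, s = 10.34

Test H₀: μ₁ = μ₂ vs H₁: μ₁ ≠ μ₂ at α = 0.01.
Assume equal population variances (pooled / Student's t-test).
Student's two-sample t-test (equal variances):
H₀: μ₁ = μ₂
H₁: μ₁ ≠ μ₂
df = n₁ + n₂ - 2 = 44
Pooled variance s_p² = [(n₁-1)s₁² + (n₂-1)s₂²] / (n₁ + n₂ - 2) = [(20)(11.46²) + (24)(10.34²)] / 44 = 118.0138
SE = √(s_p²(1/n₁ + 1/n₂)) = √(118.0138 × (1/21 + 1/25)) = 3.2156
t = (x̄₁ - x̄₂) / SE = (79.40 - 80.48) / 3.2156 = -1.08 / 3.2156 = -0.336
p-value = 0.7386

Since p-value > α = 0.01, we fail to reject H₀.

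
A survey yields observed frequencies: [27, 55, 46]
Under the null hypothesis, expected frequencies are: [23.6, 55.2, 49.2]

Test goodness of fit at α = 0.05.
Chi-square goodness of fit test:
H₀: observed counts match expected distribution
H₁: observed counts differ from expected distribution
df = k - 1 = 2
χ² = Σ(O - E)²/E
   = (27 - 23.6)²/23.6 + (55 - 55.2)²/55.2 + (46 - 49.2)²/49.2
   = 0.490 + 0.001 + 0.208
   = 0.70
p-value = 0.7052

Since p-value > α = 0.05, we fail to reject H₀.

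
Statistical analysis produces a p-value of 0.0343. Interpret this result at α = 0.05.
Since p = 0.0343 < α = 0.05, reject H₀.
There is sufficient evidence to reject the null hypothesis; the result is statistically significant at the 0.05 level.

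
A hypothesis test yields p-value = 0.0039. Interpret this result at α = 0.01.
Since p = 0.0039 < α = 0.01, reject H₀.
There is sufficient evidence to reject the null hypothesis; the result is statistically significant at the 0.01 level.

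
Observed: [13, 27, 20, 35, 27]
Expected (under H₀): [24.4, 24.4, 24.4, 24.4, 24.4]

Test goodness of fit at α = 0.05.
Chi-square goodness of fit test:
H₀: observed counts match expected distribution
H₁: observed counts differ from expected distribution
df = k - 1 = 4
χ² = Σ(O - E)²/E
   = (13 - 24.4)²/24.4 + (27 - 24.4)²/24.4 + (20 - 24.4)²/24.4 + (35 - 24.4)²/24.4 + (27 - 24.4)²/24.4
   = 5.326 + 0.277 + 0.793 + 4.605 + 0.277
   = 11.28
p-value = 0.0236

Since p-value < α = 0.05, we reject H₀.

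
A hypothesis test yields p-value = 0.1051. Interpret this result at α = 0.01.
Since p = 0.1051 > α = 0.01, fail to reject H₀.
There is insufficient evidence to reject the null hypothesis; the result is not statistically significant at the 0.01 level.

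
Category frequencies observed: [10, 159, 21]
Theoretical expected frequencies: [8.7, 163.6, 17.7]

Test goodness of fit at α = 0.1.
Chi-square goodness of fit test:
H₀: observed counts match expected distribution
H₁: observed counts differ from expected distribution
df = k - 1 = 2
χ² = Σ(O - E)²/E
   = (10 - 8.7)²/8.7 + (159 - 163.6)²/163.6 + (21 - 17.7)²/17.7
   = 0.194 + 0.129 + 0.615
   = 0.94
p-value = 0.6254

Since p-value > α = 0.1, we fail to reject H₀.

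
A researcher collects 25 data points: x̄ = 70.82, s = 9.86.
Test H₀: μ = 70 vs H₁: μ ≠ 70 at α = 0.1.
One-sample t-test:
H₀: μ = 70
H₁: μ ≠ 70
df = n - 1 = 24
t = (x̄ - μ₀) / (s/√n) = (70.82 - 70) / (9.86/√25) = 0.416
p-value = 0.6812

Since p-value > α = 0.1, we fail to reject H₀.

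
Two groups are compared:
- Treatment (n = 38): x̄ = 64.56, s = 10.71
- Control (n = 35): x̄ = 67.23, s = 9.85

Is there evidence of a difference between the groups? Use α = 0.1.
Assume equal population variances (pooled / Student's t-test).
Student's two-sample t-test (equal variances):
H₀: μ₁ = μ₂
H₁: μ₁ ≠ μ₂
df = n₁ + n₂ - 2 = 71
Pooled variance s_p² = [(n₁-1)s₁² + (n₂-1)s₂²] / (n₁ + n₂ - 2) = [(37)(10.71²) + (34)(9.85²)] / 71 = 106.2369
SE = √(s_p²(1/n₁ + 1/n₂)) = √(106.2369 × (1/38 + 1/35)) = 2.4148
t = (x̄₁ - x̄₂) / SE = (64.56 - 67.23) / 2.4148 = -2.67 / 2.4148 = -1.106
p-value = 0.2726

Since p-value > α = 0.1, we fail to reject H₀.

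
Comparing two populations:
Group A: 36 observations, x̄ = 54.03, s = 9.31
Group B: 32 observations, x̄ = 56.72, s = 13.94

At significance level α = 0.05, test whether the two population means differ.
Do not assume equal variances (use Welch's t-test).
Welch's two-sample t-test:
H₀: μ₁ = μ₂
H₁: μ₁ ≠ μ₂
s₁²/n₁ = 9.31²/36 = 2.4077,  s₂²/n₂ = 13.94²/32 = 6.0726
SE = √(s₁²/n₁ + s₂²/n₂) = √(2.4077 + 6.0726) = 2.9121
df (Welch-Satterthwaite) = (s₁²/n₁ + s₂²/n₂)² / [(s₁²/n₁)²/(n₁-1) + (s₂²/n₂)²/(n₂-1)] ≈ 53.07
t = (x̄₁ - x̄₂) / SE = (54.03 - 56.72) / 2.9121 = -2.69 / 2.9121 = -0.924
p-value = 0.3598

Since p-value > α = 0.05, we fail to reject H₀.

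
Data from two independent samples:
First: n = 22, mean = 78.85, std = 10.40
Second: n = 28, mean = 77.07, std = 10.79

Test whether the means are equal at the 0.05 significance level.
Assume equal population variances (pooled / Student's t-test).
Student's two-sample t-test (equal variances):
H₀: μ₁ = μ₂
H₁: μ₁ ≠ μ₂
df = n₁ + n₂ - 2 = 48
Pooled variance s_p² = [(n₁-1)s₁² + (n₂-1)s₂²] / (n₁ + n₂ - 2) = [(21)(10.40²) + (27)(10.79²)] / 48 = 112.8086
SE = √(s_p²(1/n₁ + 1/n₂)) = √(112.8086 × (1/22 + 1/28)) = 3.0260
t = (x̄₁ - x̄₂) / SE = (78.85 - 77.07) / 3.0260 = 1.78 / 3.0260 = 0.588
p-value = 0.5591

Since p-value > α = 0.05, we fail to reject H₀.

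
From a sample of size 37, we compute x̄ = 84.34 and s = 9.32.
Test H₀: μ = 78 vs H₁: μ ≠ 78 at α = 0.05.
One-sample t-test:
H₀: μ = 78
H₁: μ ≠ 78
df = n - 1 = 36
t = (x̄ - μ₀) / (s/√n) = (84.34 - 78) / (9.32/√37) = 4.138
p-value = 0.0002

Since p-value < α = 0.05, we reject H₀.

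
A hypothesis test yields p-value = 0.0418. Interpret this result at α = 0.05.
Since p = 0.0418 < α = 0.05, reject H₀.
There is sufficient evidence to reject the null hypothesis; the result is statistically significant at the 0.05 level.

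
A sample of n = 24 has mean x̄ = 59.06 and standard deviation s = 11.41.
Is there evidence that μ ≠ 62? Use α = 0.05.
One-sample t-test:
H₀: μ = 62
H₁: μ ≠ 62
df = n - 1 = 23
t = (x̄ - μ₀) / (s/√n) = (59.06 - 62) / (11.41/√24) = -1.262
p-value = 0.2195

Since p-value > α = 0.05, we fail to reject H₀.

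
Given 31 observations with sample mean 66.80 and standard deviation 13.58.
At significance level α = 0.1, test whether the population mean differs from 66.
One-sample t-test:
H₀: μ = 66
H₁: μ ≠ 66
df = n - 1 = 30
t = (x̄ - μ₀) / (s/√n) = (66.80 - 66) / (13.58/√31) = 0.328
p-value = 0.7452

Since p-value > α = 0.1, we fail to reject H₀.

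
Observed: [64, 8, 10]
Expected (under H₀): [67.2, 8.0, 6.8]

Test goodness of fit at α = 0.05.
Chi-square goodness of fit test:
H₀: observed counts match expected distribution
H₁: observed counts differ from expected distribution
df = k - 1 = 2
χ² = Σ(O - E)²/E
   = (64 - 67.2)²/67.2 + (8 - 8.0)²/8.0 + (10 - 6.8)²/6.8
   = 0.152 + 0.000 + 1.506
   = 1.66
p-value = 0.4364

Since p-value > α = 0.05, we fail to reject H₀.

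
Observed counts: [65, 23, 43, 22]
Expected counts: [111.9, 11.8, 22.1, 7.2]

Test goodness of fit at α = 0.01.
Chi-square goodness of fit test:
H₀: observed counts match expected distribution
H₁: observed counts differ from expected distribution
df = k - 1 = 3
χ² = Σ(O - E)²/E
   = (65 - 111.9)²/111.9 + (23 - 11.8)²/11.8 + (43 - 22.1)²/22.1 + (22 - 7.2)²/7.2
   = 19.657 + 10.631 + 19.765 + 30.422
   = 80.47
p-value < 0.0001

Since p-value < α = 0.01, we reject H₀.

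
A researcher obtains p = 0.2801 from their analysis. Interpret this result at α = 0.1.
Since p = 0.2801 > α = 0.1, fail to reject H₀.
There is insufficient evidence to reject the null hypothesis; the result is not statistically significant at the 0.1 level.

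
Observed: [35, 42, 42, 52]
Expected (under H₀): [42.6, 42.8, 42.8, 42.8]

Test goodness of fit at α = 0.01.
Chi-square goodness of fit test:
H₀: observed counts match expected distribution
H₁: observed counts differ from expected distribution
df = k - 1 = 3
χ² = Σ(O - E)²/E
   = (35 - 42.6)²/42.6 + (42 - 42.8)²/42.8 + (42 - 42.8)²/42.8 + (52 - 42.8)²/42.8
   = 1.356 + 0.015 + 0.015 + 1.978
   = 3.36
p-value = 0.3389

Since p-value > α = 0.01, we fail to reject H₀.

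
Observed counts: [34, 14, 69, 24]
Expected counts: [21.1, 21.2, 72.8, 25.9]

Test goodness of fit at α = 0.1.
Chi-square goodness of fit test:
H₀: observed counts match expected distribution
H₁: observed counts differ from expected distribution
df = k - 1 = 3
χ² = Σ(O - E)²/E
   = (34 - 21.1)²/21.1 + (14 - 21.2)²/21.2 + (69 - 72.8)²/72.8 + (24 - 25.9)²/25.9
   = 7.887 + 2.445 + 0.198 + 0.139
   = 10.67
p-value = 0.0137

Since p-value < α = 0.1, we reject H₀.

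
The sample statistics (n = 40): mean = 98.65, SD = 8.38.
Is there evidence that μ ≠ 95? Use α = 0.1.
One-sample t-test:
H₀: μ = 95
H₁: μ ≠ 95
df = n - 1 = 39
t = (x̄ - μ₀) / (s/√n) = (98.65 - 95) / (8.38/√40) = 2.755
p-value = 0.0089

Since p-value < α = 0.1, we reject H₀.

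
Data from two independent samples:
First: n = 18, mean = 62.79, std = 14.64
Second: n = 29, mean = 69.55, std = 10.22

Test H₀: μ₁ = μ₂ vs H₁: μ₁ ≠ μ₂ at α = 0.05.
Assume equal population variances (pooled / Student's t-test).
Student's two-sample t-test (equal variances):
H₀: μ₁ = μ₂
H₁: μ₁ ≠ μ₂
df = n₁ + n₂ - 2 = 45
Pooled variance s_p² = [(n₁-1)s₁² + (n₂-1)s₂²] / (n₁ + n₂ - 2) = [(17)(14.64²) + (28)(10.22²)] / 45 = 145.9591
SE = √(s_p²(1/n₁ + 1/n₂)) = √(145.9591 × (1/18 + 1/29)) = 3.6252
t = (x̄₁ - x̄₂) / SE = (62.79 - 69.55) / 3.6252 = -6.76 / 3.6252 = -1.865
p-value = 0.0687

Since p-value > α = 0.05, we fail to reject H₀.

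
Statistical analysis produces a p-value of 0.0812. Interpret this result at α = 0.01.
Since p = 0.0812 > α = 0.01, fail to reject H₀.
There is insufficient evidence to reject the null hypothesis; the result is not statistically significant at the 0.01 level.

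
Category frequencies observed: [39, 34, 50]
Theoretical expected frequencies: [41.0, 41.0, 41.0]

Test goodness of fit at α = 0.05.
Chi-square goodness of fit test:
H₀: observed counts match expected distribution
H₁: observed counts differ from expected distribution
df = k - 1 = 2
χ² = Σ(O - E)²/E
   = (39 - 41.0)²/41.0 + (34 - 41.0)²/41.0 + (50 - 41.0)²/41.0
   = 0.098 + 1.195 + 1.976
   = 3.27
p-value = 0.1951

Since p-value > α = 0.05, we fail to reject H₀.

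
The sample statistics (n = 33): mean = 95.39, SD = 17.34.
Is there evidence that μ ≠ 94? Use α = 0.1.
One-sample t-test:
H₀: μ = 94
H₁: μ ≠ 94
df = n - 1 = 32
t = (x̄ - μ₀) / (s/√n) = (95.39 - 94) / (17.34/√33) = 0.460
p-value = 0.6483

Since p-value > α = 0.1, we fail to reject H₀.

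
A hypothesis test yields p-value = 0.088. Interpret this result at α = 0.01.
Since p = 0.088 > α = 0.01, fail to reject H₀.
There is insufficient evidence to reject the null hypothesis; the result is not statistically significant at the 0.01 level.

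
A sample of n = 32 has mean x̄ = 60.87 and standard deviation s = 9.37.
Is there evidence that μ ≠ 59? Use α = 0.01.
One-sample t-test:
H₀: μ = 59
H₁: μ ≠ 59
df = n - 1 = 31
t = (x̄ - μ₀) / (s/√n) = (60.87 - 59) / (9.37/√32) = 1.129
p-value = 0.2676

Since p-value > α = 0.01, we fail to reject H₀.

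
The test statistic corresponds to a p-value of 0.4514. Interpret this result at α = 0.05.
Since p = 0.4514 > α = 0.05, fail to reject H₀.
There is insufficient evidence to reject the null hypothesis; the result is not statistically significant at the 0.05 level.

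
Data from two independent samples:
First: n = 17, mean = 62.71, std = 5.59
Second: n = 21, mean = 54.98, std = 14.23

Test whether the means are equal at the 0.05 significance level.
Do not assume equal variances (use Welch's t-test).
Welch's two-sample t-test:
H₀: μ₁ = μ₂
H₁: μ₁ ≠ μ₂
s₁²/n₁ = 5.59²/17 = 1.8381,  s₂²/n₂ = 14.23²/21 = 9.6425
SE = √(s₁²/n₁ + s₂²/n₂) = √(1.8381 + 9.6425) = 3.3883
df (Welch-Satterthwaite) = (s₁²/n₁ + s₂²/n₂)² / [(s₁²/n₁)²/(n₁-1) + (s₂²/n₂)²/(n₂-1)] ≈ 27.12
t = (x̄₁ - x̄₂) / SE = (62.71 - 54.98) / 3.3883 = 7.73 / 3.3883 = 2.281
p-value = 0.0306

Since p-value < α = 0.05, we reject H₀.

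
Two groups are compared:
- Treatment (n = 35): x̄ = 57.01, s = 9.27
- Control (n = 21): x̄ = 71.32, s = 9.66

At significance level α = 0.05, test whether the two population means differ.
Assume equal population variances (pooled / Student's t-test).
Student's two-sample t-test (equal variances):
H₀: μ₁ = μ₂
H₁: μ₁ ≠ μ₂
df = n₁ + n₂ - 2 = 54
Pooled variance s_p² = [(n₁-1)s₁² + (n₂-1)s₂²] / (n₁ + n₂ - 2) = [(34)(9.27²) + (20)(9.66²)] / 54 = 88.6672
SE = √(s_p²(1/n₁ + 1/n₂)) = √(88.6672 × (1/35 + 1/21)) = 2.5992
t = (x̄₁ - x̄₂) / SE = (57.01 - 71.32) / 2.5992 = -14.31 / 2.5992 = -5.506
p-value < 0.0001

Since p-value < α = 0.05, we reject H₀.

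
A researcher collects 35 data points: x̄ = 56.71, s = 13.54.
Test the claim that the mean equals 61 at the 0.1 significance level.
One-sample t-test:
H₀: μ = 61
H₁: μ ≠ 61
df = n - 1 = 34
t = (x̄ - μ₀) / (s/√n) = (56.71 - 61) / (13.54/√35) = -1.874
p-value = 0.0695

Since p-value < α = 0.1, we reject H₀.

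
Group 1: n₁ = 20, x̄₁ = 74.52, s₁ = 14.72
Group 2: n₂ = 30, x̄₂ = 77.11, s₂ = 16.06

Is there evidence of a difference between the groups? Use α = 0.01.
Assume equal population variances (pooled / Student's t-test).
Student's two-sample t-test (equal variances):
H₀: μ₁ = μ₂
H₁: μ₁ ≠ μ₂
df = n₁ + n₂ - 2 = 48
Pooled variance s_p² = [(n₁-1)s₁² + (n₂-1)s₂²] / (n₁ + n₂ - 2) = [(19)(14.72²) + (29)(16.06²)] / 48 = 241.5974
SE = √(s_p²(1/n₁ + 1/n₂)) = √(241.5974 × (1/20 + 1/30)) = 4.4870
t = (x̄₁ - x̄₂) / SE = (74.52 - 77.11) / 4.4870 = -2.59 / 4.4870 = -0.577
p-value = 0.5665

Since p-value > α = 0.01, we fail to reject H₀.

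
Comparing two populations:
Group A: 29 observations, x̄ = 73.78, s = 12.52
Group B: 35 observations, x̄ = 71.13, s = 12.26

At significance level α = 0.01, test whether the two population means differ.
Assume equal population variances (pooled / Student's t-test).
Student's two-sample t-test (equal variances):
H₀: μ₁ = μ₂
H₁: μ₁ ≠ μ₂
df = n₁ + n₂ - 2 = 62
Pooled variance s_p² = [(n₁-1)s₁² + (n₂-1)s₂²] / (n₁ + n₂ - 2) = [(28)(12.52²) + (34)(12.26²)] / 62 = 153.2173
SE = √(s_p²(1/n₁ + 1/n₂)) = √(153.2173 × (1/29 + 1/35)) = 3.1082
t = (x̄₁ - x̄₂) / SE = (73.78 - 71.13) / 3.1082 = 2.65 / 3.1082 = 0.853
p-value = 0.3972

Since p-value > α = 0.01, we fail to reject H₀.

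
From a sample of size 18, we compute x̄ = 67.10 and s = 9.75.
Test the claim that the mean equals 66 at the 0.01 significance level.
One-sample t-test:
H₀: μ = 66
H₁: μ ≠ 66
df = n - 1 = 17
t = (x̄ - μ₀) / (s/√n) = (67.10 - 66) / (9.75/√18) = 0.479
p-value = 0.6383

Since p-value > α = 0.01, we fail to reject H₀.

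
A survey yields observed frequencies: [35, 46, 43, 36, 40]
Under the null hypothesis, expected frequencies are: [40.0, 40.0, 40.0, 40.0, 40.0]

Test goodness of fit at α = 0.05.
Chi-square goodness of fit test:
H₀: observed counts match expected distribution
H₁: observed counts differ from expected distribution
df = k - 1 = 4
χ² = Σ(O - E)²/E
   = (35 - 40.0)²/40.0 + (46 - 40.0)²/40.0 + (43 - 40.0)²/40.0 + (36 - 40.0)²/40.0 + (40 - 40.0)²/40.0
   = 0.625 + 0.900 + 0.225 + 0.400 + 0.000
   = 2.15
p-value = 0.7082

Since p-value > α = 0.05, we fail to reject H₀.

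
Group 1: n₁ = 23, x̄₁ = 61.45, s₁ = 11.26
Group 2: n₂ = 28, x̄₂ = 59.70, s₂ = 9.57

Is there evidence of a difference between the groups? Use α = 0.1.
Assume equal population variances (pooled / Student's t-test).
Student's two-sample t-test (equal variances):
H₀: μ₁ = μ₂
H₁: μ₁ ≠ μ₂
df = n₁ + n₂ - 2 = 49
Pooled variance s_p² = [(n₁-1)s₁² + (n₂-1)s₂²] / (n₁ + n₂ - 2) = [(22)(11.26²) + (27)(9.57²)] / 49 = 107.3902
SE = √(s_p²(1/n₁ + 1/n₂)) = √(107.3902 × (1/23 + 1/28)) = 2.9162
t = (x̄₁ - x̄₂) / SE = (61.45 - 59.70) / 2.9162 = 1.75 / 2.9162 = 0.600
p-value = 0.5512

Since p-value > α = 0.1, we fail to reject H₀.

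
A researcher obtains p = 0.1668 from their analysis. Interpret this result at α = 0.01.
Since p = 0.1668 > α = 0.01, fail to reject H₀.
There is insufficient evidence to reject the null hypothesis; the result is not statistically significant at the 0.01 level.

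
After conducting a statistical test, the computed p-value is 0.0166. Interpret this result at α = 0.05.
Since p = 0.0166 < α = 0.05, reject H₀.
There is sufficient evidence to reject the null hypothesis; the result is statistically significant at the 0.05 level.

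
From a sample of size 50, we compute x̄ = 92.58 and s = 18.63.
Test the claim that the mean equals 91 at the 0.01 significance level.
One-sample t-test:
H₀: μ = 91
H₁: μ ≠ 91
df = n - 1 = 49
t = (x̄ - μ₀) / (s/√n) = (92.58 - 91) / (18.63/√50) = 0.600
p-value = 0.5515

Since p-value > α = 0.01, we fail to reject H₀.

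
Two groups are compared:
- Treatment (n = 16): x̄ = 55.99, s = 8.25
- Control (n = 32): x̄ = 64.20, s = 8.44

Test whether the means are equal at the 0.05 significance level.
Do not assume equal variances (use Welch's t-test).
Welch's two-sample t-test:
H₀: μ₁ = μ₂
H₁: μ₁ ≠ μ₂
s₁²/n₁ = 8.25²/16 = 4.2539,  s₂²/n₂ = 8.44²/32 = 2.2260
SE = √(s₁²/n₁ + s₂²/n₂) = √(4.2539 + 2.2260) = 2.5456
df (Welch-Satterthwaite) = (s₁²/n₁ + s₂²/n₂)² / [(s₁²/n₁)²/(n₁-1) + (s₂²/n₂)²/(n₂-1)] ≈ 30.73
t = (x̄₁ - x̄₂) / SE = (55.99 - 64.20) / 2.5456 = -8.21 / 2.5456 = -3.225
p-value = 0.0030

Since p-value < α = 0.05, we reject H₀.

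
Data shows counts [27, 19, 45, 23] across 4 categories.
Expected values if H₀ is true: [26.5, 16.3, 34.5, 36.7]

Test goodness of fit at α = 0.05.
Chi-square goodness of fit test:
H₀: observed counts match expected distribution
H₁: observed counts differ from expected distribution
df = k - 1 = 3
χ² = Σ(O - E)²/E
   = (27 - 26.5)²/26.5 + (19 - 16.3)²/16.3 + (45 - 34.5)²/34.5 + (23 - 36.7)²/36.7
   = 0.009 + 0.447 + 3.196 + 5.114
   = 8.77
p-value = 0.0326

Since p-value < α = 0.05, we reject H₀.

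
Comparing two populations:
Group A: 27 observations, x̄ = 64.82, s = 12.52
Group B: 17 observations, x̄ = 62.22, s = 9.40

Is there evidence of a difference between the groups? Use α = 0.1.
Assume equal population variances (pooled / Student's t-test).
Student's two-sample t-test (equal variances):
H₀: μ₁ = μ₂
H₁: μ₁ ≠ μ₂
df = n₁ + n₂ - 2 = 42
Pooled variance s_p² = [(n₁-1)s₁² + (n₂-1)s₂²] / (n₁ + n₂ - 2) = [(26)(12.52²) + (16)(9.40²)] / 42 = 130.6969
SE = √(s_p²(1/n₁ + 1/n₂)) = √(130.6969 × (1/27 + 1/17)) = 3.5396
t = (x̄₁ - x̄₂) / SE = (64.82 - 62.22) / 3.5396 = 2.60 / 3.5396 = 0.735
p-value = 0.4667

Since p-value > α = 0.1, we fail to reject H₀.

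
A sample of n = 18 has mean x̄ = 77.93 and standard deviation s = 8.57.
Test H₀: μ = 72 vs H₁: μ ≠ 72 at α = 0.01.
One-sample t-test:
H₀: μ = 72
H₁: μ ≠ 72
df = n - 1 = 17
t = (x̄ - μ₀) / (s/√n) = (77.93 - 72) / (8.57/√18) = 2.936
p-value = 0.0092

Since p-value < α = 0.01, we reject H₀.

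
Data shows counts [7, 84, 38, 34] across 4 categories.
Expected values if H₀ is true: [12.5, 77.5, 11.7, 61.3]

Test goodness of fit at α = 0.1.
Chi-square goodness of fit test:
H₀: observed counts match expected distribution
H₁: observed counts differ from expected distribution
df = k - 1 = 3
χ² = Σ(O - E)²/E
   = (7 - 12.5)²/12.5 + (84 - 77.5)²/77.5 + (38 - 11.7)²/11.7 + (34 - 61.3)²/61.3
   = 2.420 + 0.545 + 59.119 + 12.158
   = 74.24
p-value < 0.0001

Since p-value < α = 0.1, we reject H₀.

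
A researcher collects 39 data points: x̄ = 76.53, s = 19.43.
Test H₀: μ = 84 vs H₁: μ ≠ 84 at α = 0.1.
One-sample t-test:
H₀: μ = 84
H₁: μ ≠ 84
df = n - 1 = 38
t = (x̄ - μ₀) / (s/√n) = (76.53 - 84) / (19.43/√39) = -2.401
p-value = 0.0214

Since p-value < α = 0.1, we reject H₀.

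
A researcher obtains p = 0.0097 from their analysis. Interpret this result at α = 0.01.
Since p = 0.0097 < α = 0.01, reject H₀.
There is sufficient evidence to reject the null hypothesis; the result is statistically significant at the 0.01 level.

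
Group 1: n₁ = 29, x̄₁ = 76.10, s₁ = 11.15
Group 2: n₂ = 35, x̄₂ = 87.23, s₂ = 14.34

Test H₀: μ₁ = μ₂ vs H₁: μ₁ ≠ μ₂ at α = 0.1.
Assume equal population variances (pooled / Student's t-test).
Student's two-sample t-test (equal variances):
H₀: μ₁ = μ₂
H₁: μ₁ ≠ μ₂
df = n₁ + n₂ - 2 = 62
Pooled variance s_p² = [(n₁-1)s₁² + (n₂-1)s₂²] / (n₁ + n₂ - 2) = [(28)(11.15²) + (34)(14.34²)] / 62 = 168.9136
SE = √(s_p²(1/n₁ + 1/n₂)) = √(168.9136 × (1/29 + 1/35)) = 3.2635
t = (x̄₁ - x̄₂) / SE = (76.10 - 87.23) / 3.2635 = -11.13 / 3.2635 = -3.410
p-value = 0.0011

Since p-value < α = 0.1, we reject H₀.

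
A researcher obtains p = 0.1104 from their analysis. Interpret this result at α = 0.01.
Since p = 0.1104 > α = 0.01, fail to reject H₀.
There is insufficient evidence to reject the null hypothesis; the result is not statistically significant at the 0.01 level.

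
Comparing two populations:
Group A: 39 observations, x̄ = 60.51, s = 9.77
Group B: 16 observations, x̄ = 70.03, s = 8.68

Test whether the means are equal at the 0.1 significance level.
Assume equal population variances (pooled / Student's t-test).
Student's two-sample t-test (equal variances):
H₀: μ₁ = μ₂
H₁: μ₁ ≠ μ₂
df = n₁ + n₂ - 2 = 53
Pooled variance s_p² = [(n₁-1)s₁² + (n₂-1)s₂²] / (n₁ + n₂ - 2) = [(38)(9.77²) + (15)(8.68²)] / 53 = 89.7612
SE = √(s_p²(1/n₁ + 1/n₂)) = √(89.7612 × (1/39 + 1/16)) = 2.8128
t = (x̄₁ - x̄₂) / SE = (60.51 - 70.03) / 2.8128 = -9.52 / 2.8128 = -3.385
p-value = 0.0013

Since p-value < α = 0.1, we reject H₀.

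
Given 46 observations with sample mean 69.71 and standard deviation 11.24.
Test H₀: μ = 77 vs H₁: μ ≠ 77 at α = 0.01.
One-sample t-test:
H₀: μ = 77
H₁: μ ≠ 77
df = n - 1 = 45
t = (x̄ - μ₀) / (s/√n) = (69.71 - 77) / (11.24/√46) = -4.399
p-value = 0.0001

Since p-value < α = 0.01, we reject H₀.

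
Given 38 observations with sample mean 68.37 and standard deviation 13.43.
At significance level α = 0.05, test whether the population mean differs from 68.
One-sample t-test:
H₀: μ = 68
H₁: μ ≠ 68
df = n - 1 = 37
t = (x̄ - μ₀) / (s/√n) = (68.37 - 68) / (13.43/√38) = 0.170
p-value = 0.8661

Since p-value > α = 0.05, we fail to reject H₀.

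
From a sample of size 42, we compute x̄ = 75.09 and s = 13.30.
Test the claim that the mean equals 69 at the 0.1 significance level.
One-sample t-test:
H₀: μ = 69
H₁: μ ≠ 69
df = n - 1 = 41
t = (x̄ - μ₀) / (s/√n) = (75.09 - 69) / (13.30/√42) = 2.967
p-value = 0.0050

Since p-value < α = 0.1, we reject H₀.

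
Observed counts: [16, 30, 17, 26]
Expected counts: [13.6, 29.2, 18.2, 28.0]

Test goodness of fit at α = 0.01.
Chi-square goodness of fit test:
H₀: observed counts match expected distribution
H₁: observed counts differ from expected distribution
df = k - 1 = 3
χ² = Σ(O - E)²/E
   = (16 - 13.6)²/13.6 + (30 - 29.2)²/29.2 + (17 - 18.2)²/18.2 + (26 - 28.0)²/28.0
   = 0.424 + 0.022 + 0.079 + 0.143
   = 0.67
p-value = 0.8808

Since p-value > α = 0.01, we fail to reject H₀.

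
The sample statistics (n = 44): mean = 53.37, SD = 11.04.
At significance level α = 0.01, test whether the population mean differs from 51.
One-sample t-test:
H₀: μ = 51
H₁: μ ≠ 51
df = n - 1 = 43
t = (x̄ - μ₀) / (s/√n) = (53.37 - 51) / (11.04/√44) = 1.424
p-value = 0.1617

Since p-value > α = 0.01, we fail to reject H₀.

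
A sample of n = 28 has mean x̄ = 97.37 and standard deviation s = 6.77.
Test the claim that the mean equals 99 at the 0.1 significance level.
One-sample t-test:
H₀: μ = 99
H₁: μ ≠ 99
df = n - 1 = 27
t = (x̄ - μ₀) / (s/√n) = (97.37 - 99) / (6.77/√28) = -1.274
p-value = 0.2135

Since p-value > α = 0.1, we fail to reject H₀.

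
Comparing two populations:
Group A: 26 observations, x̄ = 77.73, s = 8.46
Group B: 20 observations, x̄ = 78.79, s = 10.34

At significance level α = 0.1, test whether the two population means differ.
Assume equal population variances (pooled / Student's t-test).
Student's two-sample t-test (equal variances):
H₀: μ₁ = μ₂
H₁: μ₁ ≠ μ₂
df = n₁ + n₂ - 2 = 44
Pooled variance s_p² = [(n₁-1)s₁² + (n₂-1)s₂²] / (n₁ + n₂ - 2) = [(25)(8.46²) + (19)(10.34²)] / 44 = 86.8338
SE = √(s_p²(1/n₁ + 1/n₂)) = √(86.8338 × (1/26 + 1/20)) = 2.7715
t = (x̄₁ - x̄₂) / SE = (77.73 - 78.79) / 2.7715 = -1.06 / 2.7715 = -0.382
p-value = 0.7040

Since p-value > α = 0.1, we fail to reject H₀.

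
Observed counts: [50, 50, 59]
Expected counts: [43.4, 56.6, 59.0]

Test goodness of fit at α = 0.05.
Chi-square goodness of fit test:
H₀: observed counts match expected distribution
H₁: observed counts differ from expected distribution
df = k - 1 = 2
χ² = Σ(O - E)²/E
   = (50 - 43.4)²/43.4 + (50 - 56.6)²/56.6 + (59 - 59.0)²/59.0
   = 1.004 + 0.770 + 0.000
   = 1.77
p-value = 0.4120

Since p-value > α = 0.05, we fail to reject H₀.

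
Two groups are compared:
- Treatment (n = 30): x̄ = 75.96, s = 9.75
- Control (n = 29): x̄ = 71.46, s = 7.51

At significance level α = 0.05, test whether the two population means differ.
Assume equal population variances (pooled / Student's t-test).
Student's two-sample t-test (equal variances):
H₀: μ₁ = μ₂
H₁: μ₁ ≠ μ₂
df = n₁ + n₂ - 2 = 57
Pooled variance s_p² = [(n₁-1)s₁² + (n₂-1)s₂²] / (n₁ + n₂ - 2) = [(29)(9.75²) + (28)(7.51²)] / 57 = 76.0704
SE = √(s_p²(1/n₁ + 1/n₂)) = √(76.0704 × (1/30 + 1/29)) = 2.2713
t = (x̄₁ - x̄₂) / SE = (75.96 - 71.46) / 2.2713 = 4.50 / 2.2713 = 1.981
p-value = 0.0524

Since p-value > α = 0.05, we fail to reject H₀.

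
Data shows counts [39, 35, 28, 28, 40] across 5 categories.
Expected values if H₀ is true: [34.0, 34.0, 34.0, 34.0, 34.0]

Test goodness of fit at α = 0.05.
Chi-square goodness of fit test:
H₀: observed counts match expected distribution
H₁: observed counts differ from expected distribution
df = k - 1 = 4
χ² = Σ(O - E)²/E
   = (39 - 34.0)²/34.0 + (35 - 34.0)²/34.0 + (28 - 34.0)²/34.0 + (28 - 34.0)²/34.0 + (40 - 34.0)²/34.0
   = 0.735 + 0.029 + 1.059 + 1.059 + 1.059
   = 3.94
p-value = 0.4140

Since p-value > α = 0.05, we fail to reject H₀.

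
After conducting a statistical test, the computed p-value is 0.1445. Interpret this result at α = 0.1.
Since p = 0.1445 > α = 0.1, fail to reject H₀.
There is insufficient evidence to reject the null hypothesis; the result is not statistically significant at the 0.1 level.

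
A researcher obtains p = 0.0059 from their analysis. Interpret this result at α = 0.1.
Since p = 0.0059 < α = 0.1, reject H₀.
There is sufficient evidence to reject the null hypothesis; the result is statistically significant at the 0.1 level.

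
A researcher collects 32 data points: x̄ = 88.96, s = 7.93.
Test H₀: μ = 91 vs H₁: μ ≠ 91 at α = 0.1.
One-sample t-test:
H₀: μ = 91
H₁: μ ≠ 91
df = n - 1 = 31
t = (x̄ - μ₀) / (s/√n) = (88.96 - 91) / (7.93/√32) = -1.455
p-value = 0.1557

Since p-value > α = 0.1, we fail to reject H₀.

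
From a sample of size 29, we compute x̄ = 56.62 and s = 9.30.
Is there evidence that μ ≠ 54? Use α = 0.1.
One-sample t-test:
H₀: μ = 54
H₁: μ ≠ 54
df = n - 1 = 28
t = (x̄ - μ₀) / (s/√n) = (56.62 - 54) / (9.30/√29) = 1.517
p-value = 0.1404

Since p-value > α = 0.1, we fail to reject H₀.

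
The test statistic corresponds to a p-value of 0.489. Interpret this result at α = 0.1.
Since p = 0.489 > α = 0.1, fail to reject H₀.
There is insufficient evidence to reject the null hypothesis; the result is not statistically significant at the 0.1 level.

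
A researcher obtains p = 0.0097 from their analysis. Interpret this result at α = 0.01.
Since p = 0.0097 < α = 0.01, reject H₀.
There is sufficient evidence to reject the null hypothesis; the result is statistically significant at the 0.01 level.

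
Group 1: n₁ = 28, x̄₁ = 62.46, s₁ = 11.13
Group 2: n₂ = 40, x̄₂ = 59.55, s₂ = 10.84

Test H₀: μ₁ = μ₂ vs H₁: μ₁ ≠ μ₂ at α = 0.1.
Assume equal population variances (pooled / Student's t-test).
Student's two-sample t-test (equal variances):
H₀: μ₁ = μ₂
H₁: μ₁ ≠ μ₂
df = n₁ + n₂ - 2 = 66
Pooled variance s_p² = [(n₁-1)s₁² + (n₂-1)s₂²] / (n₁ + n₂ - 2) = [(27)(11.13²) + (39)(10.84²)] / 66 = 120.1120
SE = √(s_p²(1/n₁ + 1/n₂)) = √(120.1120 × (1/28 + 1/40)) = 2.7005
t = (x̄₁ - x̄₂) / SE = (62.46 - 59.55) / 2.7005 = 2.91 / 2.7005 = 1.078
p-value = 0.2851

Since p-value > α = 0.1, we fail to reject H₀.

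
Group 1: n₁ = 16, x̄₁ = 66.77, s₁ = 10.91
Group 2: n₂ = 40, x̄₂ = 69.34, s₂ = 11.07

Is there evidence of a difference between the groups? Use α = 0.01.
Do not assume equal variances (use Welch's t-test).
Welch's two-sample t-test:
H₀: μ₁ = μ₂
H₁: μ₁ ≠ μ₂
s₁²/n₁ = 10.91²/16 = 7.4393,  s₂²/n₂ = 11.07²/40 = 3.0636
SE = √(s₁²/n₁ + s₂²/n₂) = √(7.4393 + 3.0636) = 3.2408
df (Welch-Satterthwaite) = (s₁²/n₁ + s₂²/n₂)² / [(s₁²/n₁)²/(n₁-1) + (s₂²/n₂)²/(n₂-1)] ≈ 28.07
t = (x̄₁ - x̄₂) / SE = (66.77 - 69.34) / 3.2408 = -2.57 / 3.2408 = -0.793
p-value = 0.4344

Since p-value > α = 0.01, we fail to reject H₀.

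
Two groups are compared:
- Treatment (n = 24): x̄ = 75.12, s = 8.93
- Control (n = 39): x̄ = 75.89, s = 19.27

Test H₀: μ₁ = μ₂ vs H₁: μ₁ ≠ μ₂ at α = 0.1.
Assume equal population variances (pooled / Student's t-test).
Student's two-sample t-test (equal variances):
H₀: μ₁ = μ₂
H₁: μ₁ ≠ μ₂
df = n₁ + n₂ - 2 = 61
Pooled variance s_p² = [(n₁-1)s₁² + (n₂-1)s₂²] / (n₁ + n₂ - 2) = [(23)(8.93²) + (38)(19.27²)] / 61 = 261.3899
SE = √(s_p²(1/n₁ + 1/n₂)) = √(261.3899 × (1/24 + 1/39)) = 4.1945
t = (x̄₁ - x̄₂) / SE = (75.12 - 75.89) / 4.1945 = -0.77 / 4.1945 = -0.184
p-value = 0.8550

Since p-value > α = 0.1, we fail to reject H₀.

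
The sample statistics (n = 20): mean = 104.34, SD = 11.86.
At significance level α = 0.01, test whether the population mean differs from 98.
One-sample t-test:
H₀: μ = 98
H₁: μ ≠ 98
df = n - 1 = 19
t = (x̄ - μ₀) / (s/√n) = (104.34 - 98) / (11.86/√20) = 2.391
p-value = 0.0273

Since p-value > α = 0.01, we fail to reject H₀.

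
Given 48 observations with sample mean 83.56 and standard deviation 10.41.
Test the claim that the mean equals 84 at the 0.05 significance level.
One-sample t-test:
H₀: μ = 84
H₁: μ ≠ 84
df = n - 1 = 47
t = (x̄ - μ₀) / (s/√n) = (83.56 - 84) / (10.41/√48) = -0.293
p-value = 0.7709

Since p-value > α = 0.05, we fail to reject H₀.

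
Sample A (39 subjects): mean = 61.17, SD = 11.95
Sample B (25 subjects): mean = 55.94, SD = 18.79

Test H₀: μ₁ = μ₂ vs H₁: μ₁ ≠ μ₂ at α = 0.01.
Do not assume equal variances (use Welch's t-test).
Welch's two-sample t-test:
H₀: μ₁ = μ₂
H₁: μ₁ ≠ μ₂
s₁²/n₁ = 11.95²/39 = 3.6616,  s₂²/n₂ = 18.79²/25 = 14.1226
SE = √(s₁²/n₁ + s₂²/n₂) = √(3.6616 + 14.1226) = 4.2171
df (Welch-Satterthwaite) = (s₁²/n₁ + s₂²/n₂)² / [(s₁²/n₁)²/(n₁-1) + (s₂²/n₂)²/(n₂-1)] ≈ 36.51
t = (x̄₁ - x̄₂) / SE = (61.17 - 55.94) / 4.2171 = 5.23 / 4.2171 = 1.240
p-value = 0.2228

Since p-value > α = 0.01, we fail to reject H₀.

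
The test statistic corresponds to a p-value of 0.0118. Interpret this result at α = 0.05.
Since p = 0.0118 < α = 0.05, reject H₀.
There is sufficient evidence to reject the null hypothesis; the result is statistically significant at the 0.05 level.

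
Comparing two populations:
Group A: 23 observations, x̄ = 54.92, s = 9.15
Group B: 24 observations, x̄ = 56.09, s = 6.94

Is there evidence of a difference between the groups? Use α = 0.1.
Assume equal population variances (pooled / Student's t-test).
Student's two-sample t-test (equal variances):
H₀: μ₁ = μ₂
H₁: μ₁ ≠ μ₂
df = n₁ + n₂ - 2 = 45
Pooled variance s_p² = [(n₁-1)s₁² + (n₂-1)s₂²] / (n₁ + n₂ - 2) = [(22)(9.15²) + (23)(6.94²)] / 45 = 65.5480
SE = √(s_p²(1/n₁ + 1/n₂)) = √(65.5480 × (1/23 + 1/24)) = 2.3624
t = (x̄₁ - x̄₂) / SE = (54.92 - 56.09) / 2.3624 = -1.17 / 2.3624 = -0.495
p-value = 0.6228

Since p-value > α = 0.1, we fail to reject H₀.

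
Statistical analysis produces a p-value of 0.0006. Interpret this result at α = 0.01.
Since p = 0.0006 < α = 0.01, reject H₀.
There is sufficient evidence to reject the null hypothesis; the result is statistically significant at the 0.01 level.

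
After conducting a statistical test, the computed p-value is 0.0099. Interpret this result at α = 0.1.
Since p = 0.0099 < α = 0.1, reject H₀.
There is sufficient evidence to reject the null hypothesis; the result is statistically significant at the 0.1 level.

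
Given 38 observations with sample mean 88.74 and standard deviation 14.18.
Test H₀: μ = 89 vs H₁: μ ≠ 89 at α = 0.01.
One-sample t-test:
H₀: μ = 89
H₁: μ ≠ 89
df = n - 1 = 37
t = (x̄ - μ₀) / (s/√n) = (88.74 - 89) / (14.18/√38) = -0.113
p-value = 0.9106

Since p-value > α = 0.01, we fail to reject H₀.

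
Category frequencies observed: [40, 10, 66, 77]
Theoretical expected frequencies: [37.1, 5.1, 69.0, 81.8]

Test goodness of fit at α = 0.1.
Chi-square goodness of fit test:
H₀: observed counts match expected distribution
H₁: observed counts differ from expected distribution
df = k - 1 = 3
χ² = Σ(O - E)²/E
   = (40 - 37.1)²/37.1 + (10 - 5.1)²/5.1 + (66 - 69.0)²/69.0 + (77 - 81.8)²/81.8
   = 0.227 + 4.708 + 0.130 + 0.282
   = 5.35
p-value = 0.1481

Since p-value > α = 0.1, we fail to reject H₀.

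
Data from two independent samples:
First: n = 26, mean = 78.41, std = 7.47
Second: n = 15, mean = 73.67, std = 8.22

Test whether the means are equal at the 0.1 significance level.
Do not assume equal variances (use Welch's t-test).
Welch's two-sample t-test:
H₀: μ₁ = μ₂
H₁: μ₁ ≠ μ₂
s₁²/n₁ = 7.47²/26 = 2.1462,  s₂²/n₂ = 8.22²/15 = 4.5046
SE = √(s₁²/n₁ + s₂²/n₂) = √(2.1462 + 4.5046) = 2.5789
df (Welch-Satterthwaite) = (s₁²/n₁ + s₂²/n₂)² / [(s₁²/n₁)²/(n₁-1) + (s₂²/n₂)²/(n₂-1)] ≈ 27.08
t = (x̄₁ - x̄₂) / SE = (78.41 - 73.67) / 2.5789 = 4.74 / 2.5789 = 1.838
p-value = 0.0771

Since p-value < α = 0.1, we reject H₀.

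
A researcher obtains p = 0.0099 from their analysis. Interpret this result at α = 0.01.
Since p = 0.0099 < α = 0.01, reject H₀.
There is sufficient evidence to reject the null hypothesis; the result is statistically significant at the 0.01 level.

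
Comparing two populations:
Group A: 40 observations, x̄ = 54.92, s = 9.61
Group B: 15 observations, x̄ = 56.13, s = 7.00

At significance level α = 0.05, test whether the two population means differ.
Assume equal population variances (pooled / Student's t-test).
Student's two-sample t-test (equal variances):
H₀: μ₁ = μ₂
H₁: μ₁ ≠ μ₂
df = n₁ + n₂ - 2 = 53
Pooled variance s_p² = [(n₁-1)s₁² + (n₂-1)s₂²] / (n₁ + n₂ - 2) = [(39)(9.61²) + (14)(7.00²)] / 53 = 80.9006
SE = √(s_p²(1/n₁ + 1/n₂)) = √(80.9006 × (1/40 + 1/15)) = 2.7232
t = (x̄₁ - x̄₂) / SE = (54.92 - 56.13) / 2.7232 = -1.21 / 2.7232 = -0.444
p-value = 0.6586

Since p-value > α = 0.05, we fail to reject H₀.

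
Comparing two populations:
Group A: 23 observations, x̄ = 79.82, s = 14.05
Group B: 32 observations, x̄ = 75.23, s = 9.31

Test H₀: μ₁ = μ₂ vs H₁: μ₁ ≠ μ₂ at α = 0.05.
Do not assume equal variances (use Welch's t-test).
Welch's two-sample t-test:
H₀: μ₁ = μ₂
H₁: μ₁ ≠ μ₂
s₁²/n₁ = 14.05²/23 = 8.5827,  s₂²/n₂ = 9.31²/32 = 2.7086
SE = √(s₁²/n₁ + s₂²/n₂) = √(8.5827 + 2.7086) = 3.3603
df (Welch-Satterthwaite) = (s₁²/n₁ + s₂²/n₂)² / [(s₁²/n₁)²/(n₁-1) + (s₂²/n₂)²/(n₂-1)] ≈ 35.56
t = (x̄₁ - x̄₂) / SE = (79.82 - 75.23) / 3.3603 = 4.59 / 3.3603 = 1.366
p-value = 0.1805

Since p-value > α = 0.05, we fail to reject H₀.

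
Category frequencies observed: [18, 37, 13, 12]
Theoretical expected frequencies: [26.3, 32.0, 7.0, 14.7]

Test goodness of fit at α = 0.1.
Chi-square goodness of fit test:
H₀: observed counts match expected distribution
H₁: observed counts differ from expected distribution
df = k - 1 = 3
χ² = Σ(O - E)²/E
   = (18 - 26.3)²/26.3 + (37 - 32.0)²/32.0 + (13 - 7.0)²/7.0 + (12 - 14.7)²/14.7
   = 2.619 + 0.781 + 5.143 + 0.496
   = 9.04
p-value = 0.0288

Since p-value < α = 0.1, we reject H₀.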